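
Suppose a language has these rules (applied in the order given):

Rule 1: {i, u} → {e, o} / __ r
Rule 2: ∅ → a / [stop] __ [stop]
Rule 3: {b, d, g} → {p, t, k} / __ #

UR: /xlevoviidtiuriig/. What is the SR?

xlevoviidatioriik

Rule 1 (pre-rhotic lowering): /u/ is a high vowel immediately before /r/, so it lowers to [o]. /xlevoviidtiuriig/ → xlevoviidtioriig.
Rule 2 (stop-cluster a-epenthesis): /d/ and /t/ form a stop–stop cluster, so [a] is inserted between them. /xlevoviidtioriig/ → xlevoviidatioriig.
Rule 3 (final devoicing): /g/ is a voiced stop in word-final position, so it devoices to [k]. /xlevoviidatioriig/ → xlevoviidatioriik.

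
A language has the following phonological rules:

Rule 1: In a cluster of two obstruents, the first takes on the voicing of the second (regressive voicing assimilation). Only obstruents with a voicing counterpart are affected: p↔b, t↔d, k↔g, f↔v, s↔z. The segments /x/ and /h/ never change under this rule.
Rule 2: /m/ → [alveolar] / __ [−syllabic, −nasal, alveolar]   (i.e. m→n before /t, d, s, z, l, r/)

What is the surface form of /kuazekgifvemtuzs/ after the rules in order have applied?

kuazeggivventuss

Rule 1 (regressive voicing assimilation): /k/ precedes the voiced obstruent /g/, so it voices to [g] by assimilation. /f/ precedes the voiced obstruent /v/, so it voices to [v] by assimilation. /z/ precedes the voiceless obstruent /s/, so it devoices to [s] by assimilation. /kuazekgifvemtuzs/ → kuazeggivvemtuss.
Rule 2 (nasal place assimilation): /m/ precedes the alveolar consonant /t/, so it assimilates in place to [n]. /kuazeggivvemtuss/ → kuazeggivventuss.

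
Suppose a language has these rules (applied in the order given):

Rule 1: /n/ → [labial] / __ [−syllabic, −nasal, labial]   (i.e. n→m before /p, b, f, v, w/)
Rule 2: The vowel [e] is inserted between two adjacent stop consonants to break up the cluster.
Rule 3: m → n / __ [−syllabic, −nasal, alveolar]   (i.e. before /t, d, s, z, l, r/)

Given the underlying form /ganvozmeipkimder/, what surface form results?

Rule 1 (nasal place assimilation): /n/ precedes the labial consonant /v/, so it assimilates in place to [m]. /ganvozmeipkimder/ → gamvozmeipkimder.
Rule 2 (stop-cluster e-epenthesis): /p/ and /k/ form a stop–stop cluster, so [e] is inserted between them. /gamvozmeipkimder/ → gamvozmeipekimder.
Rule 3 (nasal place assimilation): /m/ precedes the alveolar consonant /d/, so it assimilates in place to [n]. /gamvozmeipekimder/ → gamvozmeipekinder.

gamvozmeipekinder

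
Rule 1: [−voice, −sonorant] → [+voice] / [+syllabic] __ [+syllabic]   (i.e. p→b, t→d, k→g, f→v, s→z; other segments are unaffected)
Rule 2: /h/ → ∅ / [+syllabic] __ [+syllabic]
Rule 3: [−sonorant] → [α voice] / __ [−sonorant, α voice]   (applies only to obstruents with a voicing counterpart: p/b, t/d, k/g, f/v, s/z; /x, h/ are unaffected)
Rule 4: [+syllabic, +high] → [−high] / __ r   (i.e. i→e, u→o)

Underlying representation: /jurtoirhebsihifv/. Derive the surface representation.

Rule 1 (intervocalic voicing): no segment meets the environment; /jurtoirhebsihifv/ is unchanged.
Rule 2 (intervocalic h-deletion): /h/ occurs between vowels /i/ and /i/, so it deletes. /jurtoirhebsihifv/ → jurtoirhebsiifv.
Rule 3 (regressive voicing assimilation): /b/ precedes the voiceless obstruent /s/, so it devoices to [p] by assimilation. /f/ precedes the voiced obstruent /v/, so it voices to [v] by assimilation. /jurtoirhebsiifv/ → jurtoirhepsiivv.
Rule 4 (pre-rhotic lowering): /u/ is a high vowel immediately before /r/, so it lowers to [o]. /i/ is a high vowel immediately before /r/, so it lowers to [e]. /jurtoirhepsiivv/ → jortoerhepsiivv.

jortoerhepsiivv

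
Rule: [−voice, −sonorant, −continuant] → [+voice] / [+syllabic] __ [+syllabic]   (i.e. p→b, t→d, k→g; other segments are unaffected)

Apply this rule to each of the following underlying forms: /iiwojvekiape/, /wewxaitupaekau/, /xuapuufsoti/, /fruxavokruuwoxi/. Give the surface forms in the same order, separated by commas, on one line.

/iiwojvekiape/: /k/ is a voiceless stop between vowels /e/ and /i/, so it voices to [g]. /p/ is a voiceless stop between vowels /a/ and /e/, so it voices to [b]. → [iiwojvegiabe].
/wewxaitupaekau/: /t/ is a voiceless stop between vowels /i/ and /u/, so it voices to [d]. /p/ is a voiceless stop between vowels /u/ and /a/, so it voices to [b]. /k/ is a voiceless stop between vowels /e/ and /a/, so it voices to [g]. → [wewxaidubaegau].
/xuapuufsoti/: /p/ is a voiceless stop between vowels /a/ and /u/, so it voices to [b]. /t/ is a voiceless stop between vowels /o/ and /i/, so it voices to [d]. → [xuabuufsodi].
/fruxavokruuwoxi/: the rule's environment is not met; surfaces unchanged as [fruxavokruuwoxi].

iiwojvegiabe, wewxaidubaegau, xuabuufsodi, fruxavokruuwoxi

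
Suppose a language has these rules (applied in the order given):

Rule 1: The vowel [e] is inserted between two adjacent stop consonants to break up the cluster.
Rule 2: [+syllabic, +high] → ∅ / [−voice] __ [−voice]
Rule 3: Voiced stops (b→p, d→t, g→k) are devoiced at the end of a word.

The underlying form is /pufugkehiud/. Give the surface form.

pfugekehiut

Rule 1 (stop-cluster e-epenthesis): /g/ and /k/ form a stop–stop cluster, so [e] is inserted between them. /pufugkehiud/ → pufugekehiud.
Rule 2 (high vowel syncope): /u/ is a high vowel flanked by voiceless consonants /p/ and /f/, so it deletes. /pufugekehiud/ → pfugekehiud.
Rule 3 (final devoicing): /d/ is a voiced stop in word-final position, so it devoices to [t]. /pfugekehiud/ → pfugekehiut.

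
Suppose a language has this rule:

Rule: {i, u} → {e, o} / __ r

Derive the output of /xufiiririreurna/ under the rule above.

xufiererereorna

Scanning /xufiiririreurna/: /u/ at position 2 is not in the conditioning environment; /i/ at position 4 is not in the conditioning environment; /i/ is a high vowel immediately before /r/, so it lowers to [e]; /i/ is a high vowel immediately before /r/, so it lowers to [e]; /i/ is a high vowel immediately before /r/, so it lowers to [e]; /u/ is a high vowel immediately before /r/, so it lowers to [o].
Result: [xufiererereorna].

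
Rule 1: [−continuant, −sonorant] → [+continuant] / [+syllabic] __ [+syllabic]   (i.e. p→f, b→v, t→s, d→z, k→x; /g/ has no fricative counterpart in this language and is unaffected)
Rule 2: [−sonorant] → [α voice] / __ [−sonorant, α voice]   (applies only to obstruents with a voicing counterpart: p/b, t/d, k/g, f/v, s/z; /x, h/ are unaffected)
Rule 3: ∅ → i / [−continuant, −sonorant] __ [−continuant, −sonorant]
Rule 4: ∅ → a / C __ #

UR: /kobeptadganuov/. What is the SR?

Rule 1 (intervocalic spirantization): /b/ is a stop between vowels /o/ and /e/, so it spirantizes to the fricative [v]. /kobeptadganuov/ → koveptadganuov.
Rule 2 (regressive voicing assimilation): no segment meets the environment; /koveptadganuov/ is unchanged.
Rule 3 (stop-cluster i-epenthesis): /p/ and /t/ form a stop–stop cluster, so [i] is inserted between them. /d/ and /g/ form a stop–stop cluster, so [i] is inserted between them. /koveptadganuov/ → kovepitadiganuov.
Rule 4 (final a-epenthesis): the form ends in the consonant /v/, so [a] is inserted word-finally. /kovepitadiganuov/ → kovepitadiganuova.

kovepitadiganuova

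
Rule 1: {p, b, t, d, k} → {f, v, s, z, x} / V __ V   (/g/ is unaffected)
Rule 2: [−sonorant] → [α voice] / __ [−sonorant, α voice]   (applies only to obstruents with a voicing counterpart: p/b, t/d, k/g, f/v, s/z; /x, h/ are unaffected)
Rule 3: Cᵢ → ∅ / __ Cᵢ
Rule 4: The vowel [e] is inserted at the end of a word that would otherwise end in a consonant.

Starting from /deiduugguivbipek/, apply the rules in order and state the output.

Rule 1 (intervocalic spirantization): /d/ is a stop between vowels /i/ and /u/, so it spirantizes to the fricative [z]. /p/ is a stop between vowels /i/ and /e/, so it spirantizes to the fricative [f]. /deiduugguivbipek/ → deizuugguivbifek.
Rule 2 (regressive voicing assimilation): no segment meets the environment; /deizuugguivbifek/ is unchanged.
Rule 3 (degemination): /gg/ is a geminate; the first /g/ deletes. /deizuugguivbifek/ → deizuuguivbifek.
Rule 4 (final e-epenthesis): the form ends in the consonant /k/, so [e] is inserted word-finally. /deizuuguivbifek/ → deizuuguivbifeke.

deizuuguivbifeke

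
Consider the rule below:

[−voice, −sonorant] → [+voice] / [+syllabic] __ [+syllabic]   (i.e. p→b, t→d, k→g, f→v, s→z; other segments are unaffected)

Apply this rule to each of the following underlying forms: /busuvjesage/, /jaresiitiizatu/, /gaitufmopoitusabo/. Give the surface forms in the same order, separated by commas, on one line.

buzuvjezage, jareziidiizadu, gaidufmoboiduzabo

/busuvjesage/: /s/ is a voiceless obstruent between vowels /u/ and /u/, so it voices to [z]. /s/ is a voiceless obstruent between vowels /e/ and /a/, so it voices to [z]. → [buzuvjezage].
/jaresiitiizatu/: /s/ is a voiceless obstruent between vowels /e/ and /i/, so it voices to [z]. /t/ is a voiceless obstruent between vowels /i/ and /i/, so it voices to [d]. /t/ is a voiceless obstruent between vowels /a/ and /u/, so it voices to [d]. → [jareziidiizadu].
/gaitufmopoitusabo/: /t/ is a voiceless obstruent between vowels /i/ and /u/, so it voices to [d]. /p/ is a voiceless obstruent between vowels /o/ and /o/, so it voices to [b]. /t/ is a voiceless obstruent between vowels /i/ and /u/, so it voices to [d]. /s/ is a voiceless obstruent between vowels /u/ and /a/, so it voices to [z]. → [gaidufmoboiduzabo].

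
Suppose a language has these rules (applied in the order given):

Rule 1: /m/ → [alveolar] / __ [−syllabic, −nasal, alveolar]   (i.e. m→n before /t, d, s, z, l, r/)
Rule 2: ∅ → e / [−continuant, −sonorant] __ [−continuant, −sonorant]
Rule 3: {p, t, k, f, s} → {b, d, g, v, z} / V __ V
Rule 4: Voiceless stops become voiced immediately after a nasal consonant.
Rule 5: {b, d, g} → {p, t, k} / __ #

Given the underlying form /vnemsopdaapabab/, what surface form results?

Rule 1 (nasal place assimilation): /m/ precedes the alveolar consonant /s/, so it assimilates in place to [n]. /vnemsopdaapabab/ → vnensopdaapabab.
Rule 2 (stop-cluster e-epenthesis): /p/ and /d/ form a stop–stop cluster, so [e] is inserted between them. /vnensopdaapabab/ → vnensopedaapabab.
Rule 3 (intervocalic voicing): /p/ is a voiceless obstruent between vowels /o/ and /e/, so it voices to [b]. /p/ is a voiceless obstruent between vowels /a/ and /a/, so it voices to [b]. /vnensopedaapabab/ → vnensobedaababab.
Rule 4 (post-nasal voicing): no segment meets the environment; /vnensobedaababab/ is unchanged.
Rule 5 (final devoicing): /b/ is a voiced stop in word-final position, so it devoices to [p]. /vnensobedaababab/ → vnensobedaababap.

vnensobedaababap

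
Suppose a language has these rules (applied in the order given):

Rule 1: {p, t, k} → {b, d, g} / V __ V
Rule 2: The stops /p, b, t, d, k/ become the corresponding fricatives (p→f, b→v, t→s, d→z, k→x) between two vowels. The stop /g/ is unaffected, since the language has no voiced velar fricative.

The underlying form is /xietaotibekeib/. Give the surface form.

xiezaozivegeib

Rule 1 (intervocalic voicing): /t/ is a voiceless stop between vowels /e/ and /a/, so it voices to [d]. /t/ is a voiceless stop between vowels /o/ and /i/, so it voices to [d]. /k/ is a voiceless stop between vowels /e/ and /e/, so it voices to [g]. /xietaotibekeib/ → xiedaodibegeib.
Rule 2 (intervocalic spirantization): /d/ is a stop between vowels /e/ and /a/, so it spirantizes to the fricative [z]. /d/ is a stop between vowels /o/ and /i/, so it spirantizes to the fricative [z]. /b/ is a stop between vowels /i/ and /e/, so it spirantizes to the fricative [v]. /xiedaodibegeib/ → xiezaozivegeib.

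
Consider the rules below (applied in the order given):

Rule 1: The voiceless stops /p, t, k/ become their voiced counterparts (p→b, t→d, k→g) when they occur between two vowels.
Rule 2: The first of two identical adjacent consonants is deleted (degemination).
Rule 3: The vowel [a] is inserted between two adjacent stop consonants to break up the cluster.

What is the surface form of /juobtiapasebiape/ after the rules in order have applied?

juobatiabasebiabe

Rule 1 (intervocalic voicing): /p/ is a voiceless stop between vowels /a/ and /a/, so it voices to [b]. /p/ is a voiceless stop between vowels /a/ and /e/, so it voices to [b]. /juobtiapasebiape/ → juobtiabasebiabe.
Rule 2 (degemination): no segment meets the environment; /juobtiabasebiabe/ is unchanged.
Rule 3 (stop-cluster a-epenthesis): /b/ and /t/ form a stop–stop cluster, so [a] is inserted between them. /juobtiabasebiabe/ → juobatiabasebiabe.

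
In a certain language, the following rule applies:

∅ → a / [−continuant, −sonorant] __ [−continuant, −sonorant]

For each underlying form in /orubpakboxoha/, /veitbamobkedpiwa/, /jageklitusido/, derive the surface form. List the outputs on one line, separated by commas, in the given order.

/orubpakboxoha/: /b/ and /p/ form a stop–stop cluster, so [a] is inserted between them. /k/ and /b/ form a stop–stop cluster, so [a] is inserted between them. → [orubapakaboxoha].
/veitbamobkedpiwa/: /t/ and /b/ form a stop–stop cluster, so [a] is inserted between them. /b/ and /k/ form a stop–stop cluster, so [a] is inserted between them. /d/ and /p/ form a stop–stop cluster, so [a] is inserted between them. → [veitabamobakedapiwa].
/jageklitusido/: the rule's environment is not met; surfaces unchanged as [jageklitusido].

orubapakaboxoha, veitabamobakedapiwa, jageklitusido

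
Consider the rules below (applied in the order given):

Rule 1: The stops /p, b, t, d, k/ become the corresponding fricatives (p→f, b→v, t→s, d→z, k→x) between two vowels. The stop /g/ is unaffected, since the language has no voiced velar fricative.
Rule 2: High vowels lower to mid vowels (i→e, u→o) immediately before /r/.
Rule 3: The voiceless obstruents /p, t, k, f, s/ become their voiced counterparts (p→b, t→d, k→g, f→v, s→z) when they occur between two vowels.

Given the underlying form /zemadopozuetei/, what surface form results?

zemazovozuezei

Rule 1 (intervocalic spirantization): /d/ is a stop between vowels /a/ and /o/, so it spirantizes to the fricative [z]. /p/ is a stop between vowels /o/ and /o/, so it spirantizes to the fricative [f]. /t/ is a stop between vowels /e/ and /e/, so it spirantizes to the fricative [s]. /zemadopozuetei/ → zemazofozuesei.
Rule 2 (pre-rhotic lowering): no segment meets the environment; /zemazofozuesei/ is unchanged.
Rule 3 (intervocalic voicing): /f/ is a voiceless obstruent between vowels /o/ and /o/, so it voices to [v]. /s/ is a voiceless obstruent between vowels /e/ and /e/, so it voices to [z]. /zemazofozuesei/ → zemazovozuezei.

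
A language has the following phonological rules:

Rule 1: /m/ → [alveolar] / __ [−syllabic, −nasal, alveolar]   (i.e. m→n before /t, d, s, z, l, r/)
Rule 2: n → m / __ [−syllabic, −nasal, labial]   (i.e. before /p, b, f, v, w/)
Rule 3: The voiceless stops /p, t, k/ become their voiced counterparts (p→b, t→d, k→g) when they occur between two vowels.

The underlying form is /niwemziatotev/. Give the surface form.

niwenziadodev

Rule 1 (nasal place assimilation): /m/ precedes the alveolar consonant /z/, so it assimilates in place to [n]. /niwemziatotev/ → niwenziatotev.
Rule 2 (nasal place assimilation): no segment meets the environment; /niwenziatotev/ is unchanged.
Rule 3 (intervocalic voicing): /t/ is a voiceless stop between vowels /a/ and /o/, so it voices to [d]. /t/ is a voiceless stop between vowels /o/ and /e/, so it voices to [d]. /niwenziatotev/ → niwenziadodev.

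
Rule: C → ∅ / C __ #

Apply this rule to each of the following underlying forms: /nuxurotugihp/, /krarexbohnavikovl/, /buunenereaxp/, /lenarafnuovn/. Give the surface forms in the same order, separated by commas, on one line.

nuxurotugih, krarexbohnavikov, buunenereax, lenarafnuov

/nuxurotugihp/: /p/ is the second consonant of a word-final cluster /hp/, so it deletes. → [nuxurotugih].
/krarexbohnavikovl/: /l/ is the second consonant of a word-final cluster /vl/, so it deletes. → [krarexbohnavikov].
/buunenereaxp/: /p/ is the second consonant of a word-final cluster /xp/, so it deletes. → [buunenereax].
/lenarafnuovn/: /n/ is the second consonant of a word-final cluster /vn/, so it deletes. → [lenarafnuov].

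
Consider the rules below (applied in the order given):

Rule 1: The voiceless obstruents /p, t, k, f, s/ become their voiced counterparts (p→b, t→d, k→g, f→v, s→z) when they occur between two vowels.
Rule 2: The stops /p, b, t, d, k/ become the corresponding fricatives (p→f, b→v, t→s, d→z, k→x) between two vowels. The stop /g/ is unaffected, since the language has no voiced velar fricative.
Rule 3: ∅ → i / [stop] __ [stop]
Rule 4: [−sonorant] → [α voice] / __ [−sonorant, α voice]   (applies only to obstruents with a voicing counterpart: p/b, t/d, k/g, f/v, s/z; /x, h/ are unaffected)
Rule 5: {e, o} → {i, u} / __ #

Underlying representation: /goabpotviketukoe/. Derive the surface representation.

Rule 1 (intervocalic voicing): /k/ is a voiceless obstruent between vowels /i/ and /e/, so it voices to [g]. /t/ is a voiceless obstruent between vowels /e/ and /u/, so it voices to [d]. /k/ is a voiceless obstruent between vowels /u/ and /o/, so it voices to [g]. /goabpotviketukoe/ → goabpotvigedugoe.
Rule 2 (intervocalic spirantization): /d/ is a stop between vowels /e/ and /u/, so it spirantizes to the fricative [z]. /goabpotvigedugoe/ → goabpotvigezugoe.
Rule 3 (stop-cluster i-epenthesis): /b/ and /p/ form a stop–stop cluster, so [i] is inserted between them. /goabpotvigezugoe/ → goabipotvigezugoe.
Rule 4 (regressive voicing assimilation): /t/ precedes the voiced obstruent /v/, so it voices to [d] by assimilation. /goabipotvigezugoe/ → goabipodvigezugoe.
Rule 5 (final vowel raising): /e/ is a mid vowel in word-final position, so it raises to [i]. /goabipodvigezugoe/ → goabipodvigezugoi.

goabipodvigezugoi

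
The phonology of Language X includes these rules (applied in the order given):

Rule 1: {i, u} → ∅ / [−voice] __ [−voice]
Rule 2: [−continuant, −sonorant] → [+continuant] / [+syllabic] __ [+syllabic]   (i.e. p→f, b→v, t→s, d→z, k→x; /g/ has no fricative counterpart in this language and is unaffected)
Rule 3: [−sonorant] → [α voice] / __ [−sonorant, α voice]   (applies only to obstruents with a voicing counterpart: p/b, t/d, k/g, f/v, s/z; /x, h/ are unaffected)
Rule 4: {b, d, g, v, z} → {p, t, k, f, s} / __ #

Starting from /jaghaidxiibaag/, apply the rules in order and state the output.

Rule 1 (high vowel syncope): no segment meets the environment; /jaghaidxiibaag/ is unchanged.
Rule 2 (intervocalic spirantization): /b/ is a stop between vowels /i/ and /a/, so it spirantizes to the fricative [v]. /jaghaidxiibaag/ → jaghaidxiivaag.
Rule 3 (regressive voicing assimilation): /g/ precedes the voiceless obstruent /h/, so it devoices to [k] by assimilation. /d/ precedes the voiceless obstruent /x/, so it devoices to [t] by assimilation. /jaghaidxiivaag/ → jakhaitxiivaag.
Rule 4 (final devoicing): /g/ is a voiced obstruent in word-final position, so it devoices to [k]. /jakhaitxiivaag/ → jakhaitxiivaak.

jakhaitxiivaak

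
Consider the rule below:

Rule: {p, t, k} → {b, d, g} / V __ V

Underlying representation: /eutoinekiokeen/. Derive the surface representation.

/t/ is a voiceless stop between vowels /u/ and /o/, so it voices to [d].
/k/ is a voiceless stop between vowels /e/ and /i/, so it voices to [g].
/k/ is a voiceless stop between vowels /o/ and /e/, so it voices to [g].
Surface form: [eudoinegiogeen].

eudoinegiogeen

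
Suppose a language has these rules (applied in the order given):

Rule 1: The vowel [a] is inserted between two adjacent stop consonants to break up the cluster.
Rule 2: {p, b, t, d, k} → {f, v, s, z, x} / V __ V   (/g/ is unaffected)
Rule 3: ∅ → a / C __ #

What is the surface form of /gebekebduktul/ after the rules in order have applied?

Rule 1 (stop-cluster a-epenthesis): /b/ and /d/ form a stop–stop cluster, so [a] is inserted between them. /k/ and /t/ form a stop–stop cluster, so [a] is inserted between them. /gebekebduktul/ → gebekebadukatul.
Rule 2 (intervocalic spirantization): /b/ is a stop between vowels /e/ and /e/, so it spirantizes to the fricative [v]. /k/ is a stop between vowels /e/ and /e/, so it spirantizes to the fricative [x]. /b/ is a stop between vowels /e/ and /a/, so it spirantizes to the fricative [v]. /d/ is a stop between vowels /a/ and /u/, so it spirantizes to the fricative [z]. /k/ is a stop between vowels /u/ and /a/, so it spirantizes to the fricative [x]. /t/ is a stop between vowels /a/ and /u/, so it spirantizes to the fricative [s]. /gebekebadukatul/ → gevexevazuxasul.
Rule 3 (final a-epenthesis): the form ends in the consonant /l/, so [a] is inserted word-finally. /gevexevazuxasul/ → gevexevazuxasula.

gevexevazuxasula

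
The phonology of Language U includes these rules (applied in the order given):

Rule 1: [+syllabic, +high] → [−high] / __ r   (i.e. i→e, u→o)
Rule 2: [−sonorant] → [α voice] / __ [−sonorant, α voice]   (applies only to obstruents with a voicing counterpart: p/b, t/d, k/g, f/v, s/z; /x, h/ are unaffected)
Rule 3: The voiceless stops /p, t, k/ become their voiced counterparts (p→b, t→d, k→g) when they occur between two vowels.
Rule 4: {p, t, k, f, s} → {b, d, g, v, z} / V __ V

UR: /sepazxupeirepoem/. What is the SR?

sebasxubeereboem

Rule 1 (pre-rhotic lowering): /i/ is a high vowel immediately before /r/, so it lowers to [e]. /sepazxupeirepoem/ → sepazxupeerepoem.
Rule 2 (regressive voicing assimilation): /z/ precedes the voiceless obstruent /x/, so it devoices to [s] by assimilation. /sepazxupeerepoem/ → sepasxupeerepoem.
Rule 3 (intervocalic voicing): /p/ is a voiceless stop between vowels /e/ and /a/, so it voices to [b]. /p/ is a voiceless stop between vowels /u/ and /e/, so it voices to [b]. /p/ is a voiceless stop between vowels /e/ and /o/, so it voices to [b]. /sepasxupeerepoem/ → sebasxubeereboem.
Rule 4 (intervocalic voicing): no segment meets the environment; /sebasxubeereboem/ is unchanged.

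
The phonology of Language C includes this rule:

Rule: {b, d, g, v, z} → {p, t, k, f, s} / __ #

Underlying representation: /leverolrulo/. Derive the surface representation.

leverolrulo

No segment of /leverolrulo/ meets the structural description of the rule, so the form surfaces unchanged.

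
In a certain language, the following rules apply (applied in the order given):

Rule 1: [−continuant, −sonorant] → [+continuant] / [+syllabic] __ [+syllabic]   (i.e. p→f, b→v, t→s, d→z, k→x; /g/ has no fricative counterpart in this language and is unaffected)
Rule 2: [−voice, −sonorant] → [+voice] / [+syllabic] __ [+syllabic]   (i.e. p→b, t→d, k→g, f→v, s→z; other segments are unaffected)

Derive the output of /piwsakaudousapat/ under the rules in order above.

Rule 1 (intervocalic spirantization): /k/ is a stop between vowels /a/ and /a/, so it spirantizes to the fricative [x]. /d/ is a stop between vowels /u/ and /o/, so it spirantizes to the fricative [z]. /p/ is a stop between vowels /a/ and /a/, so it spirantizes to the fricative [f]. /piwsakaudousapat/ → piwsaxauzousafat.
Rule 2 (intervocalic voicing): /s/ is a voiceless obstruent between vowels /u/ and /a/, so it voices to [z]. /f/ is a voiceless obstruent between vowels /a/ and /a/, so it voices to [v]. /piwsaxauzousafat/ → piwsaxauzouzavat.

piwsaxauzouzavat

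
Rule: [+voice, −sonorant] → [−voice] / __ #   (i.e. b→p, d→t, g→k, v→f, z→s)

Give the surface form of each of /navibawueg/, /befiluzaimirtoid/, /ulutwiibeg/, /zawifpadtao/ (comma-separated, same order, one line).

navibawuek, befiluzaimirtoit, ulutwiibek, zawifpadtao

/navibawueg/: /g/ is a voiced obstruent in word-final position, so it devoices to [k]. → [navibawuek].
/befiluzaimirtoid/: /d/ is a voiced obstruent in word-final position, so it devoices to [t]. → [befiluzaimirtoit].
/ulutwiibeg/: /g/ is a voiced obstruent in word-final position, so it devoices to [k]. → [ulutwiibek].
/zawifpadtao/: the rule's environment is not met; surfaces unchanged as [zawifpadtao].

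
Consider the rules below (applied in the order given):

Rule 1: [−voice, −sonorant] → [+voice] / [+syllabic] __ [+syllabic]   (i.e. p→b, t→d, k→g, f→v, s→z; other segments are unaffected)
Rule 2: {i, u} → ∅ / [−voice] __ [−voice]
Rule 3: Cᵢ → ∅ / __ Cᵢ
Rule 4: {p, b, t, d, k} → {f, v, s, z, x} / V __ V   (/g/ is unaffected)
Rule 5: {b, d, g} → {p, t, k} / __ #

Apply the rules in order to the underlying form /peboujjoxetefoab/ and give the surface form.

pevoujoxezevoap

Rule 1 (intervocalic voicing): /t/ is a voiceless obstruent between vowels /e/ and /e/, so it voices to [d]. /f/ is a voiceless obstruent between vowels /e/ and /o/, so it voices to [v]. /peboujjoxetefoab/ → peboujjoxedevoab.
Rule 2 (high vowel syncope): no segment meets the environment; /peboujjoxedevoab/ is unchanged.
Rule 3 (degemination): /jj/ is a geminate; the first /j/ deletes. /peboujjoxedevoab/ → peboujoxedevoab.
Rule 4 (intervocalic spirantization): /b/ is a stop between vowels /e/ and /o/, so it spirantizes to the fricative [v]. /d/ is a stop between vowels /e/ and /e/, so it spirantizes to the fricative [z]. /peboujoxedevoab/ → pevoujoxezevoab.
Rule 5 (final devoicing): /b/ is a voiced stop in word-final position, so it devoices to [p]. /pevoujoxezevoab/ → pevoujoxezevoap.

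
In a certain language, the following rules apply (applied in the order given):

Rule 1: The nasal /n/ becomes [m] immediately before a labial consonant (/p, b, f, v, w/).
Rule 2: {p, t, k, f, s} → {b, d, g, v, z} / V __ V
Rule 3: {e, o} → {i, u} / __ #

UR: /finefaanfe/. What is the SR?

Rule 1 (nasal place assimilation): /n/ precedes the labial consonant /f/, so it assimilates in place to [m]. /finefaanfe/ → finefaamfe.
Rule 2 (intervocalic voicing): /f/ is a voiceless obstruent between vowels /e/ and /a/, so it voices to [v]. /finefaamfe/ → finevaamfe.
Rule 3 (final vowel raising): /e/ is a mid vowel in word-final position, so it raises to [i]. /finevaamfe/ → finevaamfi.

finevaamfi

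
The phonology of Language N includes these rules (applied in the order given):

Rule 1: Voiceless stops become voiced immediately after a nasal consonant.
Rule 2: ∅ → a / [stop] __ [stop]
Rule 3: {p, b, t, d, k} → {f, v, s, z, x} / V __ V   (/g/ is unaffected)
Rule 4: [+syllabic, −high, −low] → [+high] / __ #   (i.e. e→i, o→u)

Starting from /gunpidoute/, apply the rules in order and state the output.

Rule 1 (post-nasal voicing): /p/ is a voiceless stop immediately after the nasal /n/, so it voices to [b]. /gunpidoute/ → gunbidoute.
Rule 2 (stop-cluster a-epenthesis): no segment meets the environment; /gunbidoute/ is unchanged.
Rule 3 (intervocalic spirantization): /d/ is a stop between vowels /i/ and /o/, so it spirantizes to the fricative [z]. /t/ is a stop between vowels /u/ and /e/, so it spirantizes to the fricative [s]. /gunbidoute/ → gunbizouse.
Rule 4 (final vowel raising): /e/ is a mid vowel in word-final position, so it raises to [i]. /gunbizouse/ → gunbizousi.

gunbizousi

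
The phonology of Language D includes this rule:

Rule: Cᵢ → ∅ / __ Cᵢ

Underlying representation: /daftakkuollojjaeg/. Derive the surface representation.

daftakuolojaeg

/kk/ is a geminate; the first /k/ deletes.
/ll/ is a geminate; the first /l/ deletes.
/jj/ is a geminate; the first /j/ deletes.
Surface form: [daftakuolojaeg].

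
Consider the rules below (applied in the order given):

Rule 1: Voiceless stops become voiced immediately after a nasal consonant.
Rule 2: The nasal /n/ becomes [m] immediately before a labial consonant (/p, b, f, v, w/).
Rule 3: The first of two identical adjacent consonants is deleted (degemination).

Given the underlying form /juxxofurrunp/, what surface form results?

Rule 1 (post-nasal voicing): /p/ is a voiceless stop immediately after the nasal /n/, so it voices to [b]. /juxxofurrunp/ → juxxofurrunb.
Rule 2 (nasal place assimilation): /n/ precedes the labial consonant /b/, so it assimilates in place to [m]. /juxxofurrunb/ → juxxofurrumb.
Rule 3 (degemination): /xx/ is a geminate; the first /x/ deletes. /rr/ is a geminate; the first /r/ deletes. /juxxofurrumb/ → juxofurumb.

juxofurumb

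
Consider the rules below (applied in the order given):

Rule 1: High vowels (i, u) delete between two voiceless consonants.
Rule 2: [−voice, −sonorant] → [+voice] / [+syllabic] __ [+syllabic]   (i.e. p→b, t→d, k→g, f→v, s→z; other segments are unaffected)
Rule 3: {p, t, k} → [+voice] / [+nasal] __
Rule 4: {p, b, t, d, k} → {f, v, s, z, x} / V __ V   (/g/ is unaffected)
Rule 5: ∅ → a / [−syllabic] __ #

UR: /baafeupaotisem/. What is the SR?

baaveuvaotsema

Rule 1 (high vowel syncope): /i/ is a high vowel flanked by voiceless consonants /t/ and /s/, so it deletes. /baafeupaotisem/ → baafeupaotsem.
Rule 2 (intervocalic voicing): /f/ is a voiceless obstruent between vowels /a/ and /e/, so it voices to [v]. /p/ is a voiceless obstruent between vowels /u/ and /a/, so it voices to [b]. /baafeupaotsem/ → baaveubaotsem.
Rule 3 (post-nasal voicing): no segment meets the environment; /baaveubaotsem/ is unchanged.
Rule 4 (intervocalic spirantization): /b/ is a stop between vowels /u/ and /a/, so it spirantizes to the fricative [v]. /baaveubaotsem/ → baaveuvaotsem.
Rule 5 (final a-epenthesis): the form ends in the consonant /m/, so [a] is inserted word-finally. /baaveuvaotsem/ → baaveuvaotsema.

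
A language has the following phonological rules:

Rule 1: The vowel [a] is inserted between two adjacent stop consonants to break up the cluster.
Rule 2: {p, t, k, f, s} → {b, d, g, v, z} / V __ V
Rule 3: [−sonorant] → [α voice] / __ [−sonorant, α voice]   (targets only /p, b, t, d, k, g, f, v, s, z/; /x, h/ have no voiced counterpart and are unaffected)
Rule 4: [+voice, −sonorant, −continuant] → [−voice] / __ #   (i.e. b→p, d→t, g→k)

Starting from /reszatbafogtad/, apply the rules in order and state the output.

Rule 1 (stop-cluster a-epenthesis): /t/ and /b/ form a stop–stop cluster, so [a] is inserted between them. /g/ and /t/ form a stop–stop cluster, so [a] is inserted between them. /reszatbafogtad/ → reszatabafogatad.
Rule 2 (intervocalic voicing): /t/ is a voiceless obstruent between vowels /a/ and /a/, so it voices to [d]. /f/ is a voiceless obstruent between vowels /a/ and /o/, so it voices to [v]. /t/ is a voiceless obstruent between vowels /a/ and /a/, so it voices to [d]. /reszatabafogatad/ → reszadabavogadad.
Rule 3 (regressive voicing assimilation): /s/ precedes the voiced obstruent /z/, so it voices to [z] by assimilation. /reszadabavogadad/ → rezzadabavogadad.
Rule 4 (final devoicing): /d/ is a voiced stop in word-final position, so it devoices to [t]. /rezzadabavogadad/ → rezzadabavogadat.

rezzadabavogadat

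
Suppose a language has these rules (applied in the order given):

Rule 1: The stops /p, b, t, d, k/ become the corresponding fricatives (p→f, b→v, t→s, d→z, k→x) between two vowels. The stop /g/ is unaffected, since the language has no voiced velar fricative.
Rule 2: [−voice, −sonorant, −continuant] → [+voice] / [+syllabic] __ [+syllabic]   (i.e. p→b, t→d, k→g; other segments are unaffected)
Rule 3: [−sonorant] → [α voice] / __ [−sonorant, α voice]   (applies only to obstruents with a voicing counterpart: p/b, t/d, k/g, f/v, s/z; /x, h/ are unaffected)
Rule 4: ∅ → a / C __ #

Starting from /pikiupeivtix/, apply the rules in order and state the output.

Rule 1 (intervocalic spirantization): /k/ is a stop between vowels /i/ and /i/, so it spirantizes to the fricative [x]. /p/ is a stop between vowels /u/ and /e/, so it spirantizes to the fricative [f]. /pikiupeivtix/ → pixiufeivtix.
Rule 2 (intervocalic voicing): no segment meets the environment; /pixiufeivtix/ is unchanged.
Rule 3 (regressive voicing assimilation): /v/ precedes the voiceless obstruent /t/, so it devoices to [f] by assimilation. /pixiufeivtix/ → pixiufeiftix.
Rule 4 (final a-epenthesis): the form ends in the consonant /x/, so [a] is inserted word-finally. /pixiufeiftix/ → pixiufeiftixa.

pixiufeiftixa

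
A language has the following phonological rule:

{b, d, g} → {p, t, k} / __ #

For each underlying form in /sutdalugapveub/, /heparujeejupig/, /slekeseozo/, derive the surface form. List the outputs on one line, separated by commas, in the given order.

/sutdalugapveub/: /b/ is a voiced stop in word-final position, so it devoices to [p]. → [sutdalugapveup].
/heparujeejupig/: /g/ is a voiced stop in word-final position, so it devoices to [k]. → [heparujeejupik].
/slekeseozo/: the rule's environment is not met; surfaces unchanged as [slekeseozo].

sutdalugapveup, heparujeejupik, slekeseozo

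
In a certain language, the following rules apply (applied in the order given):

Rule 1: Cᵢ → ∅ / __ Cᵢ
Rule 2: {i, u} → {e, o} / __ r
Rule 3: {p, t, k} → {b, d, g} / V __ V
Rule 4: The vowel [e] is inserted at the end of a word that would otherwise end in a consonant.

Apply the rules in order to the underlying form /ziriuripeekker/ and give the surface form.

zerioribeegere

Rule 1 (degemination): /kk/ is a geminate; the first /k/ deletes. /ziriuripeekker/ → ziriuripeeker.
Rule 2 (pre-rhotic lowering): /i/ is a high vowel immediately before /r/, so it lowers to [e]. /u/ is a high vowel immediately before /r/, so it lowers to [o]. /ziriuripeeker/ → zerioripeeker.
Rule 3 (intervocalic voicing): /p/ is a voiceless stop between vowels /i/ and /e/, so it voices to [b]. /k/ is a voiceless stop between vowels /e/ and /e/, so it voices to [g]. /zerioripeeker/ → zerioribeeger.
Rule 4 (final e-epenthesis): the form ends in the consonant /r/, so [e] is inserted word-finally. /zerioribeeger/ → zerioribeegere.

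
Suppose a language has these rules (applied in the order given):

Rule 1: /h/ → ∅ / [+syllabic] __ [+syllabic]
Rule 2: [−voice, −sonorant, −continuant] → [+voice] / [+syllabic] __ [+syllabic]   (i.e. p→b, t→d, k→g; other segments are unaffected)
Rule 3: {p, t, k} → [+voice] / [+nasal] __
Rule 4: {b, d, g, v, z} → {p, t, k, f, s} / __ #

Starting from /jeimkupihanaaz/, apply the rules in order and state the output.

jeimgubianaas

Rule 1 (intervocalic h-deletion): /h/ occurs between vowels /i/ and /a/, so it deletes. /jeimkupihanaaz/ → jeimkupianaaz.
Rule 2 (intervocalic voicing): /p/ is a voiceless stop between vowels /u/ and /i/, so it voices to [b]. /jeimkupianaaz/ → jeimkubianaaz.
Rule 3 (post-nasal voicing): /k/ is a voiceless stop immediately after the nasal /m/, so it voices to [g]. /jeimkubianaaz/ → jeimgubianaaz.
Rule 4 (final devoicing): /z/ is a voiced obstruent in word-final position, so it devoices to [s]. /jeimgubianaaz/ → jeimgubianaas.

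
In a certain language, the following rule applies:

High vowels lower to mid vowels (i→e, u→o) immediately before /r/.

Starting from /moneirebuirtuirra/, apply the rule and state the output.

/i/ is a high vowel immediately before /r/, so it lowers to [e].
/i/ is a high vowel immediately before /r/, so it lowers to [e].
/i/ is a high vowel immediately before /r/, so it lowers to [e].
Surface form: [moneerebuertuerra].

moneerebuertuerra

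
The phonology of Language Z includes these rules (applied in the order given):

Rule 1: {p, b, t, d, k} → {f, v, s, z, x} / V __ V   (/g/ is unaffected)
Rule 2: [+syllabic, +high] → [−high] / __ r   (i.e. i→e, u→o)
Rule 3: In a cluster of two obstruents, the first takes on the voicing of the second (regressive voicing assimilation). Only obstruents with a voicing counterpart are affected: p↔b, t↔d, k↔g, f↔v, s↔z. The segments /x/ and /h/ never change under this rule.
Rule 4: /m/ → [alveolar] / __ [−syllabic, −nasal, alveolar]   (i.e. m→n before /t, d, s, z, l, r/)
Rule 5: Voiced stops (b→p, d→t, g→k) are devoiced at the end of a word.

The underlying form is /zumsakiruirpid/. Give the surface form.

zunsaxeruerpit

Rule 1 (intervocalic spirantization): /k/ is a stop between vowels /a/ and /i/, so it spirantizes to the fricative [x]. /zumsakiruirpid/ → zumsaxiruirpid.
Rule 2 (pre-rhotic lowering): /i/ is a high vowel immediately before /r/, so it lowers to [e]. /i/ is a high vowel immediately before /r/, so it lowers to [e]. /zumsaxiruirpid/ → zumsaxeruerpid.
Rule 3 (regressive voicing assimilation): no segment meets the environment; /zumsaxeruerpid/ is unchanged.
Rule 4 (nasal place assimilation): /m/ precedes the alveolar consonant /s/, so it assimilates in place to [n]. /zumsaxeruerpid/ → zunsaxeruerpid.
Rule 5 (final devoicing): /d/ is a voiced stop in word-final position, so it devoices to [t]. /zunsaxeruerpid/ → zunsaxeruerpit.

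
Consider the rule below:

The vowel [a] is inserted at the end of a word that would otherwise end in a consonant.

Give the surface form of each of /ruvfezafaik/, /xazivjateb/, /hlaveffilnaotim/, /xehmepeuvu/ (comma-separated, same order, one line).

/ruvfezafaik/: the form ends in the consonant /k/, so [a] is inserted word-finally. → [ruvfezafaika].
/xazivjateb/: the form ends in the consonant /b/, so [a] is inserted word-finally. → [xazivjateba].
/hlaveffilnaotim/: the form ends in the consonant /m/, so [a] is inserted word-finally. → [hlaveffilnaotima].
/xehmepeuvu/: the rule's environment is not met; surfaces unchanged as [xehmepeuvu].

ruvfezafaika, xazivjateba, hlaveffilnaotima, xehmepeuvu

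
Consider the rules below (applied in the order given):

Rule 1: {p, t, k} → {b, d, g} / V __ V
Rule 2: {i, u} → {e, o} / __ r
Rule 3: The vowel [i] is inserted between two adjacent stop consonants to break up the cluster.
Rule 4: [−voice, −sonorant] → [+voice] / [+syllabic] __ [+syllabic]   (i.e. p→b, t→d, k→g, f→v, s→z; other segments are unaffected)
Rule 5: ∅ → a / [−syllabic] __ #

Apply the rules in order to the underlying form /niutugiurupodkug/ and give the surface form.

Rule 1 (intervocalic voicing): /t/ is a voiceless stop between vowels /u/ and /u/, so it voices to [d]. /p/ is a voiceless stop between vowels /u/ and /o/, so it voices to [b]. /niutugiurupodkug/ → niudugiurubodkug.
Rule 2 (pre-rhotic lowering): /u/ is a high vowel immediately before /r/, so it lowers to [o]. /niudugiurubodkug/ → niudugiorubodkug.
Rule 3 (stop-cluster i-epenthesis): /d/ and /k/ form a stop–stop cluster, so [i] is inserted between them. /niudugiorubodkug/ → niudugiorubodikug.
Rule 4 (intervocalic voicing): /k/ is a voiceless obstruent between vowels /i/ and /u/, so it voices to [g]. /niudugiorubodikug/ → niudugiorubodigug.
Rule 5 (final a-epenthesis): the form ends in the consonant /g/, so [a] is inserted word-finally. /niudugiorubodigug/ → niudugiorubodiguga.

niudugiorubodiguga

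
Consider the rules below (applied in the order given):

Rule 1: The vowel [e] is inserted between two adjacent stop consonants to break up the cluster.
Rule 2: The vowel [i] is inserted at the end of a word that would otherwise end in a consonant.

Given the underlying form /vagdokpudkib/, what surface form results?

vagedokepudekibi

Rule 1 (stop-cluster e-epenthesis): /g/ and /d/ form a stop–stop cluster, so [e] is inserted between them. /k/ and /p/ form a stop–stop cluster, so [e] is inserted between them. /d/ and /k/ form a stop–stop cluster, so [e] is inserted between them. /vagdokpudkib/ → vagedokepudekib.
Rule 2 (final i-epenthesis): the form ends in the consonant /b/, so [i] is inserted word-finally. /vagedokepudekib/ → vagedokepudekibi.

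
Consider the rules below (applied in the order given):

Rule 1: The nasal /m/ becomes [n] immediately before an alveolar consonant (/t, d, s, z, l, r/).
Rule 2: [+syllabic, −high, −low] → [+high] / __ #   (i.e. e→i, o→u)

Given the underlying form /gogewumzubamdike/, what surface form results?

gogewunzubandiki

Rule 1 (nasal place assimilation): /m/ precedes the alveolar consonant /z/, so it assimilates in place to [n]. /m/ precedes the alveolar consonant /d/, so it assimilates in place to [n]. /gogewumzubamdike/ → gogewunzubandike.
Rule 2 (final vowel raising): /e/ is a mid vowel in word-final position, so it raises to [i]. /gogewunzubandike/ → gogewunzubandiki.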